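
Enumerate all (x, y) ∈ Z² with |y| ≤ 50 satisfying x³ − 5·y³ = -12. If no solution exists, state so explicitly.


The equation is x³ - 5y³ = -12. For fixed y, x³ = 5·y³ − 12, so a solution requires the RHS to be a perfect cube.
Strategy: iterate y from -50 to 50, compute RHS = 5·y³ − 12, and check whether it is a (positive or negative) perfect cube.
Check small values of y:
  y = 0: RHS = -12 is not a perfect cube.
  y = 1: RHS = -7 is not a perfect cube.
  y = -1: RHS = -17 is not a perfect cube.
  y = 2: RHS = 28 is not a perfect cube.
  y = -2: RHS = -52 is not a perfect cube.
  y = 3: RHS = 123 is not a perfect cube.
  y = -3: RHS = -147 is not a perfect cube.
Continuing the search up to |y| = 50 finds no solutions either.
No (x, y) in the scanned range satisfies the equation.

No integer solutions with |y| ≤ 50.


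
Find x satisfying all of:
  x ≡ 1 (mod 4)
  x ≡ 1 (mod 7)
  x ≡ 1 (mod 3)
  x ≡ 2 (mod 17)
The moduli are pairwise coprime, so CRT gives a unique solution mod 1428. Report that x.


Product of moduli M = 4 · 7 · 3 · 17 = 1428.
Merge one congruence at a time:
  Start: x ≡ 1 (mod 4).
  Combine with x ≡ 1 (mod 7); new modulus lcm = 28.
    Write x = 1 + 4·t and substitute into x ≡ 1 (mod 7): 4·t ≡ 1 − 1 = 0 (mod 7).
    The inverse of 4 mod 7 is 2 (since 4·2 = 8 = 1·7 + 1), so t ≡ 2·0 = 0 ≡ 0 (mod 7).
    Then x = 1 + 4·0 = 1, valid modulo lcm(4, 7) = 28: x ≡ 1 (mod 28).
  Combine with x ≡ 1 (mod 3); new modulus lcm = 84.
    Write x = 1 + 28·t and substitute into x ≡ 1 (mod 3): 28·t ≡ 1 − 1 = 0 (mod 3).
    Reduce coefficients mod 3: 1·t ≡ 0 (mod 3).
    So t ≡ 0 (mod 3).
    Then x = 1 + 28·0 = 1, valid modulo lcm(28, 3) = 84: x ≡ 1 (mod 84).
  Combine with x ≡ 2 (mod 17); new modulus lcm = 1428.
    Write x = 1 + 84·t and substitute into x ≡ 2 (mod 17): 84·t ≡ 2 − 1 = 1 (mod 17).
    Reduce coefficients mod 17: 16·t ≡ 1 (mod 17).
    The inverse of 16 mod 17 is 16 (since 16·16 = 256 = 15·17 + 1), so t ≡ 16·1 = 16 ≡ 16 (mod 17).
    Then x = 1 + 84·16 = 1345, valid modulo lcm(84, 17) = 1428: x ≡ 1345 (mod 1428).
Verify against each original: 1345 mod 4 = 1, 1345 mod 7 = 1, 1345 mod 3 = 1, 1345 mod 17 = 2.

x ≡ 1345 (mod 1428).


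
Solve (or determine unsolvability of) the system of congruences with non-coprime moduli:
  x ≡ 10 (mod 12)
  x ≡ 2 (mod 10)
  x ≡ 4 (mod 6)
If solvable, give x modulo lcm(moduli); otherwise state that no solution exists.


Moduli 12, 10, 6 are not pairwise coprime, so CRT works modulo lcm(m_i) when all pairwise compatibility conditions hold.
Pairwise compatibility: gcd(m_i, m_j) must divide a_i - a_j for every pair.
Merge one congruence at a time:
  Start: x ≡ 10 (mod 12).
  Combine with x ≡ 2 (mod 10): gcd(12, 10) = 2; 2 - 10 = -8, which IS divisible by 2, so compatible.
    Write x = 10 + 12·t and substitute into x ≡ 2 (mod 10): 12·t ≡ 2 − 10 = -8 (mod 10).
    Divide the congruence (and modulus) by g = 2: 6·t ≡ -4 (mod 5).
    Reduce coefficients mod 5: 1·t ≡ 1 (mod 5).
    So t ≡ 1 (mod 5).
    Then x = 10 + 12·1 = 22, valid modulo lcm(12, 10) = 60: x ≡ 22 (mod 60).
  Combine with x ≡ 4 (mod 6): gcd(60, 6) = 6; 4 - 22 = -18, which IS divisible by 6, so compatible.
    Write x = 22 + 60·t and substitute into x ≡ 4 (mod 6): 60·t ≡ 4 − 22 = -18 (mod 6).
    Divide the congruence (and modulus) by g = 6: 10·t ≡ -3 (mod 1).
    Modulo 1 every t works; take t = 0.
    Then x = 22 + 60·0 = 22, valid modulo lcm(60, 6) = 60: x ≡ 22 (mod 60).
Verify: 22 mod 12 = 10, 22 mod 10 = 2, 22 mod 6 = 4.

x ≡ 22 (mod 60).


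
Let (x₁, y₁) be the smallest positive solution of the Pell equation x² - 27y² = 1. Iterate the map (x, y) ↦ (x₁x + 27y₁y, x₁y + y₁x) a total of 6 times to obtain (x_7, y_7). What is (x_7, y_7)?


Step 1: Find the fundamental solution (x₁, y₁) of x² - 27y² = 1.
  Expand √27 as a continued fraction. a₀ = ⌊√27⌋ = 5; iterate m_{k+1} = d_k·a_k − m_k, d_{k+1} = (27 − m_{k+1}²)/d_k, a_{k+1} = ⌊(a₀ + m_{k+1})/d_{k+1}⌋ (starting m₀ = 0, d₀ = 1), with convergents p_k = a_k·p_{k-1} + p_{k-2}, q_k = a_k·q_{k-1} + q_{k-2} (p₋₁ = 1, q₋₁ = 0):
  k = 0: a₀ = 5; p₀/q₀ = 5/1; p₀² − 27·q₀² = 25 − 27 = -2.
  k = 1: m = 5, d = 2, a = ⌊(5 + 5)/2⌋ = 5; p/q = (5·5 + 1)/(5·1 + 0) = 26/5; p² − 27·q² = 676 − 675 = 1.
  The first convergent with p² − 27·q² = 1 gives the fundamental solution (x₁, y₁) = (26, 5).
Step 2: Apply the recurrence (x_{n+1}, y_{n+1}) = (x₁x_n + 27y₁y_n, x₁y_n + y₁x_n) repeatedly.
  From (x_1, y_1) = (26, 5): x_2 = 26·26 + 27·5·5 = 1351; y_2 = 26·5 + 5·26 = 260.
  From (x_2, y_2) = (1351, 260): x_3 = 26·1351 + 27·5·260 = 70226; y_3 = 26·260 + 5·1351 = 13515.
  From (x_3, y_3) = (70226, 13515): x_4 = 26·70226 + 27·5·13515 = 3650401; y_4 = 26·13515 + 5·70226 = 702520.
  From (x_4, y_4) = (3650401, 702520): x_5 = 26·3650401 + 27·5·702520 = 189750626; y_5 = 26·702520 + 5·3650401 = 36517525.
  From (x_5, y_5) = (189750626, 36517525): x_6 = 26·189750626 + 27·5·36517525 = 9863382151; y_6 = 26·36517525 + 5·189750626 = 1898208780.
  From (x_6, y_6) = (9863382151, 1898208780): x_7 = 26·9863382151 + 27·5·1898208780 = 512706121226; y_7 = 26·1898208780 + 5·9863382151 = 98670339035.
Step 3: Verify x_7² - 27·y_7² = 262867566742609807743076 - 262867566742609807743075 = 1 (should be 1). ✓

(x_1, y_1) = (26, 5); (x_7, y_7) = (512706121226, 98670339035).


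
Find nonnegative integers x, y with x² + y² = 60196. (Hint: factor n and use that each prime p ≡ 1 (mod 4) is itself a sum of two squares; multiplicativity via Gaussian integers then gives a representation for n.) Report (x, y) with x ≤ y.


Step 1: Factor n = 60196 = 2^2 · 101 · 149.
Step 2: Check the mod-4 condition on each prime factor: 2 = 2 (special); 101 ≡ 1 (mod 4), exponent 1; 149 ≡ 1 (mod 4), exponent 1.
All primes ≡ 3 (mod 4) appear to even exponent (or don't appear), so by the two-squares theorem n IS expressible as a sum of two squares.
Step 3: Build a representation. Group n = k² · m with k = 2 and m = 101 · 149 = 15049 (a product of primes ≡ 1 (mod 4)); a representation of m scales to one of n via (k·x)² + (k·y)² = k²(x² + y²). Each prime p ≡ 1 (mod 4) is itself a sum of two squares; find a² by testing p − a² for a perfect square:
  101: 101 − 1² = 100 = 10² ⇒ 101 = 1² + 10².
  149: 149 − 1² = 148, 149 − 2² = 145, 149 − 3² = 140, 149 − 4² = 133, 149 − 5² = 124, 149 − 6² = 113, 149 − 7² = 100 = 10² ⇒ 149 = 7² + 10².
  Combine using the Brahmagupta–Fibonacci identity (a² + b²)(c² + d²) = (ac − bd)² + (ad + bc)² = (ac + bd)² + (ad − bc)²:
  101 · 149 = 15049: from (1² + 10²)(7² + 10²), take (1·7 − 10·10, 1·10 + 10·7) = (7 − 100, 10 + 70) = (-93, 80); dropping signs (only squares matter) gives (93, 80); check 93² + 80² = 8649 + 6400 = 15049 ✓.
  Scale by k = 2: (2·93, 2·80) = (186, 160).
Step 4: Order so x ≤ y and verify: 160² + 186² = 25600 + 34596 = 60196 = n. ✓

n = 60196 = 160² + 186² (one valid representation with x ≤ y).


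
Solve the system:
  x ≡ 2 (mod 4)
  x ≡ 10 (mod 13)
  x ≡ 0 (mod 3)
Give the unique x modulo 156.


Moduli 4, 13, 3 are pairwise coprime; by CRT there is a unique solution modulo M = 4 · 13 · 3 = 156.
Solve pairwise, accumulating the modulus:
  Start with x ≡ 2 (mod 4).
  Combine with x ≡ 10 (mod 13): since gcd(4, 13) = 1, we get a unique residue mod 52.
    Write x = 2 + 4·t and substitute into x ≡ 10 (mod 13): 4·t ≡ 10 − 2 = 8 (mod 13).
    The inverse of 4 mod 13 is 10 (since 4·10 = 40 = 3·13 + 1), so t ≡ 10·8 = 80 ≡ 2 (mod 13).
    Then x = 2 + 4·2 = 10, valid modulo lcm(4, 13) = 52: x ≡ 10 (mod 52).
  Combine with x ≡ 0 (mod 3): since gcd(52, 3) = 1, we get a unique residue mod 156.
    Write x = 10 + 52·t and substitute into x ≡ 0 (mod 3): 52·t ≡ 0 − 10 = -10 (mod 3).
    Reduce coefficients mod 3: 1·t ≡ 2 (mod 3).
    So t ≡ 2 (mod 3).
    Then x = 10 + 52·2 = 114, valid modulo lcm(52, 3) = 156: x ≡ 114 (mod 156).
Verify: 114 mod 4 = 2 ✓, 114 mod 13 = 10 ✓, 114 mod 3 = 0 ✓.

x ≡ 114 (mod 156).


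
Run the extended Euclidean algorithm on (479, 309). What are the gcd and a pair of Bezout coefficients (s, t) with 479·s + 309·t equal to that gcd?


Euclidean algorithm on (479, 309) — divide until remainder is 0:
  479 = 1 · 309 + 170
  309 = 1 · 170 + 139
  170 = 1 · 139 + 31
  139 = 4 · 31 + 15
  31 = 2 · 15 + 1
  15 = 15 · 1 + 0
gcd(479, 309) = 1.
Track Bezout coefficients alongside the remainders: start with r₀ = 479 = a·1 + b·0 (s = 1, t = 0) and r₁ = 309 = a·0 + b·1 (s = 0, t = 1); each new remainder r_{k+1} = r_{k-1} − q_k·r_k inherits s_{k+1} = s_{k-1} − q_k·s_k, t_{k+1} = t_{k-1} − q_k·t_k, so r_k = a·s_k + b·t_k at every step:
  q = 1: r = 170, s = 1 − 1·0 = 1, t = 0 − 1·1 = -1  (check: 479·1 + 309·(-1) = 170)
  q = 1: r = 139, s = 0 − 1·1 = -1, t = 1 − 1·(-1) = 2  (check: 479·(-1) + 309·2 = 139)
  q = 1: r = 31, s = 1 − 1·(-1) = 2, t = -1 − 1·2 = -3  (check: 479·2 + 309·(-3) = 31)
  q = 4: r = 15, s = -1 − 4·2 = -9, t = 2 − 4·(-3) = 14  (check: 479·(-9) + 309·14 = 15)
  q = 2: r = 1, s = 2 − 2·(-9) = 20, t = -3 − 2·14 = -31  (check: 479·20 + 309·(-31) = 1)
The row with r = 1 (the gcd) gives the Bezout coefficients s = 20, t = -31.
Result: 479 · (20) + 309 · (-31) = 1.

gcd(479, 309) = 1; s = 20, t = -31 (check: 479·20 + 309·(-31) = 1).


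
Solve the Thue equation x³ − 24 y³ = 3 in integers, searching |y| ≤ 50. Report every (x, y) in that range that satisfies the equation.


The equation is x³ - 24y³ = 3. For fixed y, x³ = 24·y³ + 3, so a solution requires the RHS to be a perfect cube.
Strategy: iterate y from -50 to 50, compute RHS = 24·y³ + 3, and check whether it is a (positive or negative) perfect cube.
Check small values of y:
  y = 0: RHS = 3 is not a perfect cube.
  y = 1: RHS = 27 = (3)³ ⇒ x = 3 works.
  y = -1: RHS = -21 is not a perfect cube.
  y = 2: RHS = 195 is not a perfect cube.
  y = -2: RHS = -189 is not a perfect cube.
  y = 3: RHS = 651 is not a perfect cube.
  y = -3: RHS = -645 is not a perfect cube.
Continuing the search up to |y| = 50 finds no further solutions beyond those listed.
Collected solutions: (3, 1).

Solutions (with |y| ≤ 50): (3, 1).


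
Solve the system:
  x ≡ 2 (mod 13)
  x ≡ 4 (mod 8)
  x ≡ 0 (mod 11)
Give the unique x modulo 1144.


Moduli 13, 8, 11 are pairwise coprime; by CRT there is a unique solution modulo M = 13 · 8 · 11 = 1144.
Solve pairwise, accumulating the modulus:
  Start with x ≡ 2 (mod 13).
  Combine with x ≡ 4 (mod 8): since gcd(13, 8) = 1, we get a unique residue mod 104.
    Write x = 2 + 13·t and substitute into x ≡ 4 (mod 8): 13·t ≡ 4 − 2 = 2 (mod 8).
    Reduce coefficients mod 8: 5·t ≡ 2 (mod 8).
    The inverse of 5 mod 8 is 5 (since 5·5 = 25 = 3·8 + 1), so t ≡ 5·2 = 10 ≡ 2 (mod 8).
    Then x = 2 + 13·2 = 28, valid modulo lcm(13, 8) = 104: x ≡ 28 (mod 104).
  Combine with x ≡ 0 (mod 11): since gcd(104, 11) = 1, we get a unique residue mod 1144.
    Write x = 28 + 104·t and substitute into x ≡ 0 (mod 11): 104·t ≡ 0 − 28 = -28 (mod 11).
    Reduce coefficients mod 11: 5·t ≡ 5 (mod 11).
    The inverse of 5 mod 11 is 9 (since 5·9 = 45 = 4·11 + 1), so t ≡ 9·5 = 45 ≡ 1 (mod 11).
    Then x = 28 + 104·1 = 132, valid modulo lcm(104, 11) = 1144: x ≡ 132 (mod 1144).
Verify: 132 mod 13 = 2 ✓, 132 mod 8 = 4 ✓, 132 mod 11 = 0 ✓.

x ≡ 132 (mod 1144).


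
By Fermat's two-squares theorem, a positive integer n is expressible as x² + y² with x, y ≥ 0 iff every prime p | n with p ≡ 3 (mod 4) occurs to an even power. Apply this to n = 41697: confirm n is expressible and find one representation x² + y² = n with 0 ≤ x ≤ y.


Step 1: Factor n = 41697 = 3^2 · 41 · 113.
Step 2: Check the mod-4 condition on each prime factor: 3 ≡ 3 (mod 4), exponent 2 (must be even); 41 ≡ 1 (mod 4), exponent 1; 113 ≡ 1 (mod 4), exponent 1.
All primes ≡ 3 (mod 4) appear to even exponent (or don't appear), so by the two-squares theorem n IS expressible as a sum of two squares.
Step 3: Build a representation. Group n = k² · m with k = 3 and m = 41 · 113 = 4633 (a product of primes ≡ 1 (mod 4)); a representation of m scales to one of n via (k·x)² + (k·y)² = k²(x² + y²). Each prime p ≡ 1 (mod 4) is itself a sum of two squares; find a² by testing p − a² for a perfect square:
  41: 41 − 1² = 40, 41 − 2² = 37, 41 − 3² = 32, 41 − 4² = 25 = 5² ⇒ 41 = 4² + 5².
  113: 113 − 1² = 112, 113 − 2² = 109, 113 − 3² = 104, 113 − 4² = 97, 113 − 5² = 88, 113 − 6² = 77, 113 − 7² = 64 = 8² ⇒ 113 = 7² + 8².
  Combine using the Brahmagupta–Fibonacci identity (a² + b²)(c² + d²) = (ac − bd)² + (ad + bc)² = (ac + bd)² + (ad − bc)²:
  41 · 113 = 4633: from (4² + 5²)(7² + 8²), take (4·7 − 5·8, 4·8 + 5·7) = (28 − 40, 32 + 35) = (-12, 67); dropping signs (only squares matter) gives (12, 67); check 12² + 67² = 144 + 4489 = 4633 ✓.
  Scale by k = 3: (3·12, 3·67) = (36, 201).
Step 4: Order so x ≤ y and verify: 36² + 201² = 1296 + 40401 = 41697 = n. ✓

n = 41697 = 36² + 201² (one valid representation with x ≤ y).


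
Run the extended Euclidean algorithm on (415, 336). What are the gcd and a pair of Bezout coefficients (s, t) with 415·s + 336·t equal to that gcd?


Euclidean algorithm on (415, 336) — divide until remainder is 0:
  415 = 1 · 336 + 79
  336 = 4 · 79 + 20
  79 = 3 · 20 + 19
  20 = 1 · 19 + 1
  19 = 19 · 1 + 0
gcd(415, 336) = 1.
Track Bezout coefficients alongside the remainders: start with r₀ = 415 = a·1 + b·0 (s = 1, t = 0) and r₁ = 336 = a·0 + b·1 (s = 0, t = 1); each new remainder r_{k+1} = r_{k-1} − q_k·r_k inherits s_{k+1} = s_{k-1} − q_k·s_k, t_{k+1} = t_{k-1} − q_k·t_k, so r_k = a·s_k + b·t_k at every step:
  q = 1: r = 79, s = 1 − 1·0 = 1, t = 0 − 1·1 = -1  (check: 415·1 + 336·(-1) = 79)
  q = 4: r = 20, s = 0 − 4·1 = -4, t = 1 − 4·(-1) = 5  (check: 415·(-4) + 336·5 = 20)
  q = 3: r = 19, s = 1 − 3·(-4) = 13, t = -1 − 3·5 = -16  (check: 415·13 + 336·(-16) = 19)
  q = 1: r = 1, s = -4 − 1·13 = -17, t = 5 − 1·(-16) = 21  (check: 415·(-17) + 336·21 = 1)
The row with r = 1 (the gcd) gives the Bezout coefficients s = -17, t = 21.
Result: 415 · (-17) + 336 · (21) = 1.

gcd(415, 336) = 1; s = -17, t = 21 (check: 415·(-17) + 336·21 = 1).


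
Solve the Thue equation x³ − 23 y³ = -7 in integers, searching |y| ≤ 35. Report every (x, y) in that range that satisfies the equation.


The equation is x³ - 23y³ = -7. For fixed y, x³ = 23·y³ − 7, so a solution requires the RHS to be a perfect cube.
Strategy: iterate y from -35 to 35, compute RHS = 23·y³ − 7, and check whether it is a (positive or negative) perfect cube.
Check small values of y:
  y = 0: RHS = -7 is not a perfect cube.
  y = 1: RHS = 16 is not a perfect cube.
  y = -1: RHS = -30 is not a perfect cube.
  y = 2: RHS = 177 is not a perfect cube.
  y = -2: RHS = -191 is not a perfect cube.
  y = 3: RHS = 614 is not a perfect cube.
  y = -3: RHS = -628 is not a perfect cube.
Continuing the search up to |y| = 35 finds no solutions either.
No (x, y) in the scanned range satisfies the equation.

No integer solutions with |y| ≤ 35.


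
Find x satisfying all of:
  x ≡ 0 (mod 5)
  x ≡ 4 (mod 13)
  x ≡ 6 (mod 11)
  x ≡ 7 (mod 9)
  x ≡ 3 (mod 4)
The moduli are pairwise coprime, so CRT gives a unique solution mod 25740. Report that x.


Product of moduli M = 5 · 13 · 11 · 9 · 4 = 25740.
Merge one congruence at a time:
  Start: x ≡ 0 (mod 5).
  Combine with x ≡ 4 (mod 13); new modulus lcm = 65.
    Write x = 0 + 5·t and substitute into x ≡ 4 (mod 13): 5·t ≡ 4 − 0 = 4 (mod 13).
    The inverse of 5 mod 13 is 8 (since 5·8 = 40 = 3·13 + 1), so t ≡ 8·4 = 32 ≡ 6 (mod 13).
    Then x = 0 + 5·6 = 30, valid modulo lcm(5, 13) = 65: x ≡ 30 (mod 65).
  Combine with x ≡ 6 (mod 11); new modulus lcm = 715.
    Write x = 30 + 65·t and substitute into x ≡ 6 (mod 11): 65·t ≡ 6 − 30 = -24 (mod 11).
    Reduce coefficients mod 11: 10·t ≡ 9 (mod 11).
    The inverse of 10 mod 11 is 10 (since 10·10 = 100 = 9·11 + 1), so t ≡ 10·9 = 90 ≡ 2 (mod 11).
    Then x = 30 + 65·2 = 160, valid modulo lcm(65, 11) = 715: x ≡ 160 (mod 715).
  Combine with x ≡ 7 (mod 9); new modulus lcm = 6435.
    Write x = 160 + 715·t and substitute into x ≡ 7 (mod 9): 715·t ≡ 7 − 160 = -153 (mod 9).
    Reduce coefficients mod 9: 4·t ≡ 0 (mod 9).
    The inverse of 4 mod 9 is 7 (since 4·7 = 28 = 3·9 + 1), so t ≡ 7·0 = 0 ≡ 0 (mod 9).
    Then x = 160 + 715·0 = 160, valid modulo lcm(715, 9) = 6435: x ≡ 160 (mod 6435).
  Combine with x ≡ 3 (mod 4); new modulus lcm = 25740.
    Write x = 160 + 6435·t and substitute into x ≡ 3 (mod 4): 6435·t ≡ 3 − 160 = -157 (mod 4).
    Reduce coefficients mod 4: 3·t ≡ 3 (mod 4).
    The inverse of 3 mod 4 is 3 (since 3·3 = 9 = 2·4 + 1), so t ≡ 3·3 = 9 ≡ 1 (mod 4).
    Then x = 160 + 6435·1 = 6595, valid modulo lcm(6435, 4) = 25740: x ≡ 6595 (mod 25740).
Verify against each original: 6595 mod 5 = 0, 6595 mod 13 = 4, 6595 mod 11 = 6, 6595 mod 9 = 7, 6595 mod 4 = 3.

x ≡ 6595 (mod 25740).


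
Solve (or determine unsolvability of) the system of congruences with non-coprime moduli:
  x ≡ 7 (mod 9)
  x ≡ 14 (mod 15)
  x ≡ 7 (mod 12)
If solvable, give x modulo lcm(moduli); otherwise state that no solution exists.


Moduli 9, 15, 12 are not pairwise coprime, so CRT works modulo lcm(m_i) when all pairwise compatibility conditions hold.
Pairwise compatibility: gcd(m_i, m_j) must divide a_i - a_j for every pair.
Merge one congruence at a time:
  Start: x ≡ 7 (mod 9).
  Combine with x ≡ 14 (mod 15): gcd(9, 15) = 3, and 14 - 7 = 7 is NOT divisible by 3.
    ⇒ system is inconsistent (no integer solution).

No solution (the system is inconsistent).


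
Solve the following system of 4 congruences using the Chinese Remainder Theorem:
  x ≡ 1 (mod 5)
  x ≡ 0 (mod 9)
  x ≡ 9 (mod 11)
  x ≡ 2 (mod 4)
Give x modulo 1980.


Product of moduli M = 5 · 9 · 11 · 4 = 1980.
Merge one congruence at a time:
  Start: x ≡ 1 (mod 5).
  Combine with x ≡ 0 (mod 9); new modulus lcm = 45.
    Write x = 1 + 5·t and substitute into x ≡ 0 (mod 9): 5·t ≡ 0 − 1 = -1 (mod 9).
    Reduce coefficients mod 9: 5·t ≡ 8 (mod 9).
    The inverse of 5 mod 9 is 2 (since 5·2 = 10 = 1·9 + 1), so t ≡ 2·8 = 16 ≡ 7 (mod 9).
    Then x = 1 + 5·7 = 36, valid modulo lcm(5, 9) = 45: x ≡ 36 (mod 45).
  Combine with x ≡ 9 (mod 11); new modulus lcm = 495.
    Write x = 36 + 45·t and substitute into x ≡ 9 (mod 11): 45·t ≡ 9 − 36 = -27 (mod 11).
    Reduce coefficients mod 11: 1·t ≡ 6 (mod 11).
    So t ≡ 6 (mod 11).
    Then x = 36 + 45·6 = 306, valid modulo lcm(45, 11) = 495: x ≡ 306 (mod 495).
  Combine with x ≡ 2 (mod 4); new modulus lcm = 1980.
    Write x = 306 + 495·t and substitute into x ≡ 2 (mod 4): 495·t ≡ 2 − 306 = -304 (mod 4).
    Reduce coefficients mod 4: 3·t ≡ 0 (mod 4).
    The inverse of 3 mod 4 is 3 (since 3·3 = 9 = 2·4 + 1), so t ≡ 3·0 = 0 ≡ 0 (mod 4).
    Then x = 306 + 495·0 = 306, valid modulo lcm(495, 4) = 1980: x ≡ 306 (mod 1980).
Verify against each original: 306 mod 5 = 1, 306 mod 9 = 0, 306 mod 11 = 9, 306 mod 4 = 2.

x ≡ 306 (mod 1980).


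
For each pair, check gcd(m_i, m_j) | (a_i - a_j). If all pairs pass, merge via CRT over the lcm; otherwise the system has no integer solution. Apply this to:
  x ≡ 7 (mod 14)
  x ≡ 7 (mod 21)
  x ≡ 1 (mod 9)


Moduli 14, 21, 9 are not pairwise coprime, so CRT works modulo lcm(m_i) when all pairwise compatibility conditions hold.
Pairwise compatibility: gcd(m_i, m_j) must divide a_i - a_j for every pair.
Merge one congruence at a time:
  Start: x ≡ 7 (mod 14).
  Combine with x ≡ 7 (mod 21): gcd(14, 21) = 7; 7 - 7 = 0, which IS divisible by 7, so compatible.
    Write x = 7 + 14·t and substitute into x ≡ 7 (mod 21): 14·t ≡ 7 − 7 = 0 (mod 21).
    Divide the congruence (and modulus) by g = 7: 2·t ≡ 0 (mod 3).
    The inverse of 2 mod 3 is 2 (since 2·2 = 4 = 1·3 + 1), so t ≡ 2·0 = 0 ≡ 0 (mod 3).
    Then x = 7 + 14·0 = 7, valid modulo lcm(14, 21) = 42: x ≡ 7 (mod 42).
  Combine with x ≡ 1 (mod 9): gcd(42, 9) = 3; 1 - 7 = -6, which IS divisible by 3, so compatible.
    Write x = 7 + 42·t and substitute into x ≡ 1 (mod 9): 42·t ≡ 1 − 7 = -6 (mod 9).
    Divide the congruence (and modulus) by g = 3: 14·t ≡ -2 (mod 3).
    Reduce coefficients mod 3: 2·t ≡ 1 (mod 3).
    The inverse of 2 mod 3 is 2 (since 2·2 = 4 = 1·3 + 1), so t ≡ 2·1 = 2 ≡ 2 (mod 3).
    Then x = 7 + 42·2 = 91, valid modulo lcm(42, 9) = 126: x ≡ 91 (mod 126).
Verify: 91 mod 14 = 7, 91 mod 21 = 7, 91 mod 9 = 1.

x ≡ 91 (mod 126).


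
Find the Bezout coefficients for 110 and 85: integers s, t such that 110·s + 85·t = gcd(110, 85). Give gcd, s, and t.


Euclidean algorithm on (110, 85) — divide until remainder is 0:
  110 = 1 · 85 + 25
  85 = 3 · 25 + 10
  25 = 2 · 10 + 5
  10 = 2 · 5 + 0
gcd(110, 85) = 5.
Track Bezout coefficients alongside the remainders: start with r₀ = 110 = a·1 + b·0 (s = 1, t = 0) and r₁ = 85 = a·0 + b·1 (s = 0, t = 1); each new remainder r_{k+1} = r_{k-1} − q_k·r_k inherits s_{k+1} = s_{k-1} − q_k·s_k, t_{k+1} = t_{k-1} − q_k·t_k, so r_k = a·s_k + b·t_k at every step:
  q = 1: r = 25, s = 1 − 1·0 = 1, t = 0 − 1·1 = -1  (check: 110·1 + 85·(-1) = 25)
  q = 3: r = 10, s = 0 − 3·1 = -3, t = 1 − 3·(-1) = 4  (check: 110·(-3) + 85·4 = 10)
  q = 2: r = 5, s = 1 − 2·(-3) = 7, t = -1 − 2·4 = -9  (check: 110·7 + 85·(-9) = 5)
The row with r = 5 (the gcd) gives the Bezout coefficients s = 7, t = -9.
Result: 110 · (7) + 85 · (-9) = 5.

gcd(110, 85) = 5; s = 7, t = -9 (check: 110·7 + 85·(-9) = 5).


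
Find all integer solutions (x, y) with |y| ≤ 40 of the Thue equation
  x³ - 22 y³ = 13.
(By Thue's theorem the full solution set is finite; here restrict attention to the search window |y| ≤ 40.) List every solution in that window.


The equation is x³ - 22y³ = 13. For fixed y, x³ = 22·y³ + 13, so a solution requires the RHS to be a perfect cube.
Strategy: iterate y from -40 to 40, compute RHS = 22·y³ + 13, and check whether it is a (positive or negative) perfect cube.
Check small values of y:
  y = 0: RHS = 13 is not a perfect cube.
  y = 1: RHS = 35 is not a perfect cube.
  y = -1: RHS = -9 is not a perfect cube.
  y = 2: RHS = 189 is not a perfect cube.
  y = -2: RHS = -163 is not a perfect cube.
  y = 3: RHS = 607 is not a perfect cube.
  y = -3: RHS = -581 is not a perfect cube.
Continuing the search up to |y| = 40 finds no solutions either.
No (x, y) in the scanned range satisfies the equation.

No integer solutions with |y| ≤ 40.


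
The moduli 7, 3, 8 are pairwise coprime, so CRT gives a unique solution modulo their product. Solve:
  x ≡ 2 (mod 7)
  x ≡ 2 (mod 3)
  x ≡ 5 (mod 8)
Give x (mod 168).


Moduli 7, 3, 8 are pairwise coprime; by CRT there is a unique solution modulo M = 7 · 3 · 8 = 168.
Solve pairwise, accumulating the modulus:
  Start with x ≡ 2 (mod 7).
  Combine with x ≡ 2 (mod 3): since gcd(7, 3) = 1, we get a unique residue mod 21.
    Write x = 2 + 7·t and substitute into x ≡ 2 (mod 3): 7·t ≡ 2 − 2 = 0 (mod 3).
    Reduce coefficients mod 3: 1·t ≡ 0 (mod 3).
    So t ≡ 0 (mod 3).
    Then x = 2 + 7·0 = 2, valid modulo lcm(7, 3) = 21: x ≡ 2 (mod 21).
  Combine with x ≡ 5 (mod 8): since gcd(21, 8) = 1, we get a unique residue mod 168.
    Write x = 2 + 21·t and substitute into x ≡ 5 (mod 8): 21·t ≡ 5 − 2 = 3 (mod 8).
    Reduce coefficients mod 8: 5·t ≡ 3 (mod 8).
    The inverse of 5 mod 8 is 5 (since 5·5 = 25 = 3·8 + 1), so t ≡ 5·3 = 15 ≡ 7 (mod 8).
    Then x = 2 + 21·7 = 149, valid modulo lcm(21, 8) = 168: x ≡ 149 (mod 168).
Verify: 149 mod 7 = 2 ✓, 149 mod 3 = 2 ✓, 149 mod 8 = 5 ✓.

x ≡ 149 (mod 168).


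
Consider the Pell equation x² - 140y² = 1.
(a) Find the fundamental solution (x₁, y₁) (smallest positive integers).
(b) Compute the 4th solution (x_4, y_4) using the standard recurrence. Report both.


Step 1: Find the fundamental solution (x₁, y₁) of x² - 140y² = 1.
  Expand √140 as a continued fraction. a₀ = ⌊√140⌋ = 11; iterate m_{k+1} = d_k·a_k − m_k, d_{k+1} = (140 − m_{k+1}²)/d_k, a_{k+1} = ⌊(a₀ + m_{k+1})/d_{k+1}⌋ (starting m₀ = 0, d₀ = 1), with convergents p_k = a_k·p_{k-1} + p_{k-2}, q_k = a_k·q_{k-1} + q_{k-2} (p₋₁ = 1, q₋₁ = 0):
  k = 0: a₀ = 11; p₀/q₀ = 11/1; p₀² − 140·q₀² = 121 − 140 = -19.
  k = 1: m = 11, d = 19, a = ⌊(11 + 11)/19⌋ = 1; p/q = (1·11 + 1)/(1·1 + 0) = 12/1; p² − 140·q² = 144 − 140 = 4.
  k = 2: m = 8, d = 4, a = ⌊(11 + 8)/4⌋ = 4; p/q = (4·12 + 11)/(4·1 + 1) = 59/5; p² − 140·q² = 3481 − 3500 = -19.
  k = 3: m = 8, d = 19, a = ⌊(11 + 8)/19⌋ = 1; p/q = (1·59 + 12)/(1·5 + 1) = 71/6; p² − 140·q² = 5041 − 5040 = 1.
  The first convergent with p² − 140·q² = 1 gives the fundamental solution (x₁, y₁) = (71, 6).
Step 2: Apply the recurrence (x_{n+1}, y_{n+1}) = (x₁x_n + 140y₁y_n, x₁y_n + y₁x_n) repeatedly.
  From (x_1, y_1) = (71, 6): x_2 = 71·71 + 140·6·6 = 10081; y_2 = 71·6 + 6·71 = 852.
  From (x_2, y_2) = (10081, 852): x_3 = 71·10081 + 140·6·852 = 1431431; y_3 = 71·852 + 6·10081 = 120978.
  From (x_3, y_3) = (1431431, 120978): x_4 = 71·1431431 + 140·6·120978 = 203253121; y_4 = 71·120978 + 6·1431431 = 17178024.
Step 3: Verify x_4² - 140·y_4² = 41311831196240641 - 41311831196240640 = 1 (should be 1). ✓

(x_1, y_1) = (71, 6); (x_4, y_4) = (203253121, 17178024).


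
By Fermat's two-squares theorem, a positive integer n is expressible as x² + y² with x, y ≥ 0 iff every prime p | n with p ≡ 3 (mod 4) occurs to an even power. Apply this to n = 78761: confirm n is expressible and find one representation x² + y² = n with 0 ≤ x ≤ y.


Step 1: Factor n = 78761 = 17 · 41 · 113.
Step 2: Check the mod-4 condition on each prime factor: 17 ≡ 1 (mod 4), exponent 1; 41 ≡ 1 (mod 4), exponent 1; 113 ≡ 1 (mod 4), exponent 1.
All primes ≡ 3 (mod 4) appear to even exponent (or don't appear), so by the two-squares theorem n IS expressible as a sum of two squares.
Step 3: Build a representation. Here n = 17 · 41 · 113 is a product of primes ≡ 1 (mod 4). Each prime p ≡ 1 (mod 4) is itself a sum of two squares; find a² by testing p − a² for a perfect square:
  17: 17 − 1² = 16 = 4² ⇒ 17 = 1² + 4².
  41: 41 − 1² = 40, 41 − 2² = 37, 41 − 3² = 32, 41 − 4² = 25 = 5² ⇒ 41 = 4² + 5².
  113: 113 − 1² = 112, 113 − 2² = 109, 113 − 3² = 104, 113 − 4² = 97, 113 − 5² = 88, 113 − 6² = 77, 113 − 7² = 64 = 8² ⇒ 113 = 7² + 8².
  Combine using the Brahmagupta–Fibonacci identity (a² + b²)(c² + d²) = (ac − bd)² + (ad + bc)² = (ac + bd)² + (ad − bc)²:
  17 · 41 = 697: from (1² + 4²)(4² + 5²), take (1·4 − 4·5, 1·5 + 4·4) = (4 − 20, 5 + 16) = (-16, 21); dropping signs (only squares matter) gives (16, 21); check 16² + 21² = 256 + 441 = 697 ✓.
  697 · 113 = 78761: from (16² + 21²)(7² + 8²), take (16·7 − 21·8, 16·8 + 21·7) = (112 − 168, 128 + 147) = (-56, 275); dropping signs (only squares matter) gives (56, 275); check 56² + 275² = 3136 + 75625 = 78761 ✓.
Step 4: Order so x ≤ y and verify: 56² + 275² = 3136 + 75625 = 78761 = n. ✓

n = 78761 = 56² + 275² (one valid representation with x ≤ y).


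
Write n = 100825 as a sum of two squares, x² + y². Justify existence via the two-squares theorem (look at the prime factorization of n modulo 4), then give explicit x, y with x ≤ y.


Step 1: Factor n = 100825 = 5^2 · 37 · 109.
Step 2: Check the mod-4 condition on each prime factor: 5 ≡ 1 (mod 4), exponent 2; 37 ≡ 1 (mod 4), exponent 1; 109 ≡ 1 (mod 4), exponent 1.
All primes ≡ 3 (mod 4) appear to even exponent (or don't appear), so by the two-squares theorem n IS expressible as a sum of two squares.
Step 3: Build a representation. Group n = k² · m with k = 5 and m = 37 · 109 = 4033 (a product of primes ≡ 1 (mod 4)); a representation of m scales to one of n via (k·x)² + (k·y)² = k²(x² + y²). Each prime p ≡ 1 (mod 4) is itself a sum of two squares; find a² by testing p − a² for a perfect square:
  37: 37 − 1² = 36 = 6² ⇒ 37 = 1² + 6².
  109: 109 − 1² = 108, 109 − 2² = 105, 109 − 3² = 100 = 10² ⇒ 109 = 3² + 10².
  Combine using the Brahmagupta–Fibonacci identity (a² + b²)(c² + d²) = (ac − bd)² + (ad + bc)² = (ac + bd)² + (ad − bc)²:
  37 · 109 = 4033: from (1² + 6²)(3² + 10²), take (1·3 − 6·10, 1·10 + 6·3) = (3 − 60, 10 + 18) = (-57, 28); dropping signs (only squares matter) gives (57, 28); check 57² + 28² = 3249 + 784 = 4033 ✓.
  Scale by k = 5: (5·57, 5·28) = (285, 140).
Step 4: Order so x ≤ y and verify: 140² + 285² = 19600 + 81225 = 100825 = n. ✓

n = 100825 = 140² + 285² (one valid representation with x ≤ y).


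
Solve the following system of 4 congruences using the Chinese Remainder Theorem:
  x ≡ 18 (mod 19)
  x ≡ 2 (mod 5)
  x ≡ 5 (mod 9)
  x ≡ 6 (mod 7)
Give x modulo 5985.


Product of moduli M = 19 · 5 · 9 · 7 = 5985.
Merge one congruence at a time:
  Start: x ≡ 18 (mod 19).
  Combine with x ≡ 2 (mod 5); new modulus lcm = 95.
    Write x = 18 + 19·t and substitute into x ≡ 2 (mod 5): 19·t ≡ 2 − 18 = -16 (mod 5).
    Reduce coefficients mod 5: 4·t ≡ 4 (mod 5).
    The inverse of 4 mod 5 is 4 (since 4·4 = 16 = 3·5 + 1), so t ≡ 4·4 = 16 ≡ 1 (mod 5).
    Then x = 18 + 19·1 = 37, valid modulo lcm(19, 5) = 95: x ≡ 37 (mod 95).
  Combine with x ≡ 5 (mod 9); new modulus lcm = 855.
    Write x = 37 + 95·t and substitute into x ≡ 5 (mod 9): 95·t ≡ 5 − 37 = -32 (mod 9).
    Reduce coefficients mod 9: 5·t ≡ 4 (mod 9).
    The inverse of 5 mod 9 is 2 (since 5·2 = 10 = 1·9 + 1), so t ≡ 2·4 = 8 ≡ 8 (mod 9).
    Then x = 37 + 95·8 = 797, valid modulo lcm(95, 9) = 855: x ≡ 797 (mod 855).
  Combine with x ≡ 6 (mod 7); new modulus lcm = 5985.
    Write x = 797 + 855·t and substitute into x ≡ 6 (mod 7): 855·t ≡ 6 − 797 = -791 (mod 7).
    Reduce coefficients mod 7: 1·t ≡ 0 (mod 7).
    So t ≡ 0 (mod 7).
    Then x = 797 + 855·0 = 797, valid modulo lcm(855, 7) = 5985: x ≡ 797 (mod 5985).
Verify against each original: 797 mod 19 = 18, 797 mod 5 = 2, 797 mod 9 = 5, 797 mod 7 = 6.

x ≡ 797 (mod 5985).


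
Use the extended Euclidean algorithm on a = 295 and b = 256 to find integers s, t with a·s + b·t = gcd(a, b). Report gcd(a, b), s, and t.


Euclidean algorithm on (295, 256) — divide until remainder is 0:
  295 = 1 · 256 + 39
  256 = 6 · 39 + 22
  39 = 1 · 22 + 17
  22 = 1 · 17 + 5
  17 = 3 · 5 + 2
  5 = 2 · 2 + 1
  2 = 2 · 1 + 0
gcd(295, 256) = 1.
Track Bezout coefficients alongside the remainders: start with r₀ = 295 = a·1 + b·0 (s = 1, t = 0) and r₁ = 256 = a·0 + b·1 (s = 0, t = 1); each new remainder r_{k+1} = r_{k-1} − q_k·r_k inherits s_{k+1} = s_{k-1} − q_k·s_k, t_{k+1} = t_{k-1} − q_k·t_k, so r_k = a·s_k + b·t_k at every step:
  q = 1: r = 39, s = 1 − 1·0 = 1, t = 0 − 1·1 = -1  (check: 295·1 + 256·(-1) = 39)
  q = 6: r = 22, s = 0 − 6·1 = -6, t = 1 − 6·(-1) = 7  (check: 295·(-6) + 256·7 = 22)
  q = 1: r = 17, s = 1 − 1·(-6) = 7, t = -1 − 1·7 = -8  (check: 295·7 + 256·(-8) = 17)
  q = 1: r = 5, s = -6 − 1·7 = -13, t = 7 − 1·(-8) = 15  (check: 295·(-13) + 256·15 = 5)
  q = 3: r = 2, s = 7 − 3·(-13) = 46, t = -8 − 3·15 = -53  (check: 295·46 + 256·(-53) = 2)
  q = 2: r = 1, s = -13 − 2·46 = -105, t = 15 − 2·(-53) = 121  (check: 295·(-105) + 256·121 = 1)
The row with r = 1 (the gcd) gives the Bezout coefficients s = -105, t = 121.
Result: 295 · (-105) + 256 · (121) = 1.

gcd(295, 256) = 1; s = -105, t = 121 (check: 295·(-105) + 256·121 = 1).


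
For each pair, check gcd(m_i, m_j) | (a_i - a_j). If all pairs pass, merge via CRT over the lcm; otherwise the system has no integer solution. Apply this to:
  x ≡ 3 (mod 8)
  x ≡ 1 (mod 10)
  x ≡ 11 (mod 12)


Moduli 8, 10, 12 are not pairwise coprime, so CRT works modulo lcm(m_i) when all pairwise compatibility conditions hold.
Pairwise compatibility: gcd(m_i, m_j) must divide a_i - a_j for every pair.
Merge one congruence at a time:
  Start: x ≡ 3 (mod 8).
  Combine with x ≡ 1 (mod 10): gcd(8, 10) = 2; 1 - 3 = -2, which IS divisible by 2, so compatible.
    Write x = 3 + 8·t and substitute into x ≡ 1 (mod 10): 8·t ≡ 1 − 3 = -2 (mod 10).
    Divide the congruence (and modulus) by g = 2: 4·t ≡ -1 (mod 5).
    Reduce coefficients mod 5: 4·t ≡ 4 (mod 5).
    The inverse of 4 mod 5 is 4 (since 4·4 = 16 = 3·5 + 1), so t ≡ 4·4 = 16 ≡ 1 (mod 5).
    Then x = 3 + 8·1 = 11, valid modulo lcm(8, 10) = 40: x ≡ 11 (mod 40).
  Combine with x ≡ 11 (mod 12): gcd(40, 12) = 4; 11 - 11 = 0, which IS divisible by 4, so compatible.
    Write x = 11 + 40·t and substitute into x ≡ 11 (mod 12): 40·t ≡ 11 − 11 = 0 (mod 12).
    Divide the congruence (and modulus) by g = 4: 10·t ≡ 0 (mod 3).
    Reduce coefficients mod 3: 1·t ≡ 0 (mod 3).
    So t ≡ 0 (mod 3).
    Then x = 11 + 40·0 = 11, valid modulo lcm(40, 12) = 120: x ≡ 11 (mod 120).
Verify: 11 mod 8 = 3, 11 mod 10 = 1, 11 mod 12 = 11.

x ≡ 11 (mod 120).


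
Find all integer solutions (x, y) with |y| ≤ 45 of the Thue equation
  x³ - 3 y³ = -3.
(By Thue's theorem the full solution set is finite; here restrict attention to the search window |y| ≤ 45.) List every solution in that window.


The equation is x³ - 3y³ = -3. For fixed y, x³ = 3·y³ − 3, so a solution requires the RHS to be a perfect cube.
Strategy: iterate y from -45 to 45, compute RHS = 3·y³ − 3, and check whether it is a (positive or negative) perfect cube.
Check small values of y:
  y = 0: RHS = -3 is not a perfect cube.
  y = 1: RHS = 0 = (0)³ ⇒ x = 0 works.
  y = -1: RHS = -6 is not a perfect cube.
  y = 2: RHS = 21 is not a perfect cube.
  y = -2: RHS = -27 = (-3)³ ⇒ x = -3 works.
  y = 3: RHS = 78 is not a perfect cube.
  y = -3: RHS = -84 is not a perfect cube.
Continuing the search up to |y| = 45 finds no further solutions beyond those listed.
Collected solutions: (0, 1), (-3, -2).

Solutions (with |y| ≤ 45): (0, 1), (-3, -2).


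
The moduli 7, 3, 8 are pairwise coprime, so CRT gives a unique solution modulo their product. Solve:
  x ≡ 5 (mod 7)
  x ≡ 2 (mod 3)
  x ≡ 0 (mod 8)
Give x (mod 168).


Moduli 7, 3, 8 are pairwise coprime; by CRT there is a unique solution modulo M = 7 · 3 · 8 = 168.
Solve pairwise, accumulating the modulus:
  Start with x ≡ 5 (mod 7).
  Combine with x ≡ 2 (mod 3): since gcd(7, 3) = 1, we get a unique residue mod 21.
    Write x = 5 + 7·t and substitute into x ≡ 2 (mod 3): 7·t ≡ 2 − 5 = -3 (mod 3).
    Reduce coefficients mod 3: 1·t ≡ 0 (mod 3).
    So t ≡ 0 (mod 3).
    Then x = 5 + 7·0 = 5, valid modulo lcm(7, 3) = 21: x ≡ 5 (mod 21).
  Combine with x ≡ 0 (mod 8): since gcd(21, 8) = 1, we get a unique residue mod 168.
    Write x = 5 + 21·t and substitute into x ≡ 0 (mod 8): 21·t ≡ 0 − 5 = -5 (mod 8).
    Reduce coefficients mod 8: 5·t ≡ 3 (mod 8).
    The inverse of 5 mod 8 is 5 (since 5·5 = 25 = 3·8 + 1), so t ≡ 5·3 = 15 ≡ 7 (mod 8).
    Then x = 5 + 21·7 = 152, valid modulo lcm(21, 8) = 168: x ≡ 152 (mod 168).
Verify: 152 mod 7 = 5 ✓, 152 mod 3 = 2 ✓, 152 mod 8 = 0 ✓.

x ≡ 152 (mod 168).


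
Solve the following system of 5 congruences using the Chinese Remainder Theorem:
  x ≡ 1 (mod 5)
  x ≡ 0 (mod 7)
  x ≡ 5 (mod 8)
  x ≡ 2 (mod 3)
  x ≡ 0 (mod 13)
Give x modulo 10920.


Product of moduli M = 5 · 7 · 8 · 3 · 13 = 10920.
Merge one congruence at a time:
  Start: x ≡ 1 (mod 5).
  Combine with x ≡ 0 (mod 7); new modulus lcm = 35.
    Write x = 1 + 5·t and substitute into x ≡ 0 (mod 7): 5·t ≡ 0 − 1 = -1 (mod 7).
    Reduce coefficients mod 7: 5·t ≡ 6 (mod 7).
    The inverse of 5 mod 7 is 3 (since 5·3 = 15 = 2·7 + 1), so t ≡ 3·6 = 18 ≡ 4 (mod 7).
    Then x = 1 + 5·4 = 21, valid modulo lcm(5, 7) = 35: x ≡ 21 (mod 35).
  Combine with x ≡ 5 (mod 8); new modulus lcm = 280.
    Write x = 21 + 35·t and substitute into x ≡ 5 (mod 8): 35·t ≡ 5 − 21 = -16 (mod 8).
    Reduce coefficients mod 8: 3·t ≡ 0 (mod 8).
    The inverse of 3 mod 8 is 3 (since 3·3 = 9 = 1·8 + 1), so t ≡ 3·0 = 0 ≡ 0 (mod 8).
    Then x = 21 + 35·0 = 21, valid modulo lcm(35, 8) = 280: x ≡ 21 (mod 280).
  Combine with x ≡ 2 (mod 3); new modulus lcm = 840.
    Write x = 21 + 280·t and substitute into x ≡ 2 (mod 3): 280·t ≡ 2 − 21 = -19 (mod 3).
    Reduce coefficients mod 3: 1·t ≡ 2 (mod 3).
    So t ≡ 2 (mod 3).
    Then x = 21 + 280·2 = 581, valid modulo lcm(280, 3) = 840: x ≡ 581 (mod 840).
  Combine with x ≡ 0 (mod 13); new modulus lcm = 10920.
    Write x = 581 + 840·t and substitute into x ≡ 0 (mod 13): 840·t ≡ 0 − 581 = -581 (mod 13).
    Reduce coefficients mod 13: 8·t ≡ 4 (mod 13).
    The inverse of 8 mod 13 is 5 (since 8·5 = 40 = 3·13 + 1), so t ≡ 5·4 = 20 ≡ 7 (mod 13).
    Then x = 581 + 840·7 = 6461, valid modulo lcm(840, 13) = 10920: x ≡ 6461 (mod 10920).
Verify against each original: 6461 mod 5 = 1, 6461 mod 7 = 0, 6461 mod 8 = 5, 6461 mod 3 = 2, 6461 mod 13 = 0.

x ≡ 6461 (mod 10920).


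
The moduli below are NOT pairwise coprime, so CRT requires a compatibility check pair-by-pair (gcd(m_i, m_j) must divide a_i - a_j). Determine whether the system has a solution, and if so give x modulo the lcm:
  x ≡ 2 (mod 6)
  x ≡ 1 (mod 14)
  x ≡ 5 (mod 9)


Moduli 6, 14, 9 are not pairwise coprime, so CRT works modulo lcm(m_i) when all pairwise compatibility conditions hold.
Pairwise compatibility: gcd(m_i, m_j) must divide a_i - a_j for every pair.
Merge one congruence at a time:
  Start: x ≡ 2 (mod 6).
  Combine with x ≡ 1 (mod 14): gcd(6, 14) = 2, and 1 - 2 = -1 is NOT divisible by 2.
    ⇒ system is inconsistent (no integer solution).

No solution (the system is inconsistent).


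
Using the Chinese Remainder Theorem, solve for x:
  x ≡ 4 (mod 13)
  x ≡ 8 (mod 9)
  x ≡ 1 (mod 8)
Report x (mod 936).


Moduli 13, 9, 8 are pairwise coprime; by CRT there is a unique solution modulo M = 13 · 9 · 8 = 936.
Solve pairwise, accumulating the modulus:
  Start with x ≡ 4 (mod 13).
  Combine with x ≡ 8 (mod 9): since gcd(13, 9) = 1, we get a unique residue mod 117.
    Write x = 4 + 13·t and substitute into x ≡ 8 (mod 9): 13·t ≡ 8 − 4 = 4 (mod 9).
    Reduce coefficients mod 9: 4·t ≡ 4 (mod 9).
    The inverse of 4 mod 9 is 7 (since 4·7 = 28 = 3·9 + 1), so t ≡ 7·4 = 28 ≡ 1 (mod 9).
    Then x = 4 + 13·1 = 17, valid modulo lcm(13, 9) = 117: x ≡ 17 (mod 117).
  Combine with x ≡ 1 (mod 8): since gcd(117, 8) = 1, we get a unique residue mod 936.
    Write x = 17 + 117·t and substitute into x ≡ 1 (mod 8): 117·t ≡ 1 − 17 = -16 (mod 8).
    Reduce coefficients mod 8: 5·t ≡ 0 (mod 8).
    The inverse of 5 mod 8 is 5 (since 5·5 = 25 = 3·8 + 1), so t ≡ 5·0 = 0 ≡ 0 (mod 8).
    Then x = 17 + 117·0 = 17, valid modulo lcm(117, 8) = 936: x ≡ 17 (mod 936).
Verify: 17 mod 13 = 4 ✓, 17 mod 9 = 8 ✓, 17 mod 8 = 1 ✓.

x ≡ 17 (mod 936).


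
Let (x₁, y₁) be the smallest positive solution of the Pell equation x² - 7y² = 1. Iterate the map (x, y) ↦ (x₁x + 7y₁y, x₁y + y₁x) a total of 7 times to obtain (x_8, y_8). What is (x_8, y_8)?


Step 1: Find the fundamental solution (x₁, y₁) of x² - 7y² = 1.
  Expand √7 as a continued fraction. a₀ = ⌊√7⌋ = 2; iterate m_{k+1} = d_k·a_k − m_k, d_{k+1} = (7 − m_{k+1}²)/d_k, a_{k+1} = ⌊(a₀ + m_{k+1})/d_{k+1}⌋ (starting m₀ = 0, d₀ = 1), with convergents p_k = a_k·p_{k-1} + p_{k-2}, q_k = a_k·q_{k-1} + q_{k-2} (p₋₁ = 1, q₋₁ = 0):
  k = 0: a₀ = 2; p₀/q₀ = 2/1; p₀² − 7·q₀² = 4 − 7 = -3.
  k = 1: m = 2, d = 3, a = ⌊(2 + 2)/3⌋ = 1; p/q = (1·2 + 1)/(1·1 + 0) = 3/1; p² − 7·q² = 9 − 7 = 2.
  k = 2: m = 1, d = 2, a = ⌊(2 + 1)/2⌋ = 1; p/q = (1·3 + 2)/(1·1 + 1) = 5/2; p² − 7·q² = 25 − 28 = -3.
  k = 3: m = 1, d = 3, a = ⌊(2 + 1)/3⌋ = 1; p/q = (1·5 + 3)/(1·2 + 1) = 8/3; p² − 7·q² = 64 − 63 = 1.
  The first convergent with p² − 7·q² = 1 gives the fundamental solution (x₁, y₁) = (8, 3).
Step 2: Apply the recurrence (x_{n+1}, y_{n+1}) = (x₁x_n + 7y₁y_n, x₁y_n + y₁x_n) repeatedly.
  From (x_1, y_1) = (8, 3): x_2 = 8·8 + 7·3·3 = 127; y_2 = 8·3 + 3·8 = 48.
  From (x_2, y_2) = (127, 48): x_3 = 8·127 + 7·3·48 = 2024; y_3 = 8·48 + 3·127 = 765.
  From (x_3, y_3) = (2024, 765): x_4 = 8·2024 + 7·3·765 = 32257; y_4 = 8·765 + 3·2024 = 12192.
  From (x_4, y_4) = (32257, 12192): x_5 = 8·32257 + 7·3·12192 = 514088; y_5 = 8·12192 + 3·32257 = 194307.
  From (x_5, y_5) = (514088, 194307): x_6 = 8·514088 + 7·3·194307 = 8193151; y_6 = 8·194307 + 3·514088 = 3096720.
  From (x_6, y_6) = (8193151, 3096720): x_7 = 8·8193151 + 7·3·3096720 = 130576328; y_7 = 8·3096720 + 3·8193151 = 49353213.
  From (x_7, y_7) = (130576328, 49353213): x_8 = 8·130576328 + 7·3·49353213 = 2081028097; y_8 = 8·49353213 + 3·130576328 = 786554688.
Step 3: Verify x_8² - 7·y_8² = 4330677940503441409 - 4330677940503441408 = 1 (should be 1). ✓

(x_1, y_1) = (8, 3); (x_8, y_8) = (2081028097, 786554688).
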